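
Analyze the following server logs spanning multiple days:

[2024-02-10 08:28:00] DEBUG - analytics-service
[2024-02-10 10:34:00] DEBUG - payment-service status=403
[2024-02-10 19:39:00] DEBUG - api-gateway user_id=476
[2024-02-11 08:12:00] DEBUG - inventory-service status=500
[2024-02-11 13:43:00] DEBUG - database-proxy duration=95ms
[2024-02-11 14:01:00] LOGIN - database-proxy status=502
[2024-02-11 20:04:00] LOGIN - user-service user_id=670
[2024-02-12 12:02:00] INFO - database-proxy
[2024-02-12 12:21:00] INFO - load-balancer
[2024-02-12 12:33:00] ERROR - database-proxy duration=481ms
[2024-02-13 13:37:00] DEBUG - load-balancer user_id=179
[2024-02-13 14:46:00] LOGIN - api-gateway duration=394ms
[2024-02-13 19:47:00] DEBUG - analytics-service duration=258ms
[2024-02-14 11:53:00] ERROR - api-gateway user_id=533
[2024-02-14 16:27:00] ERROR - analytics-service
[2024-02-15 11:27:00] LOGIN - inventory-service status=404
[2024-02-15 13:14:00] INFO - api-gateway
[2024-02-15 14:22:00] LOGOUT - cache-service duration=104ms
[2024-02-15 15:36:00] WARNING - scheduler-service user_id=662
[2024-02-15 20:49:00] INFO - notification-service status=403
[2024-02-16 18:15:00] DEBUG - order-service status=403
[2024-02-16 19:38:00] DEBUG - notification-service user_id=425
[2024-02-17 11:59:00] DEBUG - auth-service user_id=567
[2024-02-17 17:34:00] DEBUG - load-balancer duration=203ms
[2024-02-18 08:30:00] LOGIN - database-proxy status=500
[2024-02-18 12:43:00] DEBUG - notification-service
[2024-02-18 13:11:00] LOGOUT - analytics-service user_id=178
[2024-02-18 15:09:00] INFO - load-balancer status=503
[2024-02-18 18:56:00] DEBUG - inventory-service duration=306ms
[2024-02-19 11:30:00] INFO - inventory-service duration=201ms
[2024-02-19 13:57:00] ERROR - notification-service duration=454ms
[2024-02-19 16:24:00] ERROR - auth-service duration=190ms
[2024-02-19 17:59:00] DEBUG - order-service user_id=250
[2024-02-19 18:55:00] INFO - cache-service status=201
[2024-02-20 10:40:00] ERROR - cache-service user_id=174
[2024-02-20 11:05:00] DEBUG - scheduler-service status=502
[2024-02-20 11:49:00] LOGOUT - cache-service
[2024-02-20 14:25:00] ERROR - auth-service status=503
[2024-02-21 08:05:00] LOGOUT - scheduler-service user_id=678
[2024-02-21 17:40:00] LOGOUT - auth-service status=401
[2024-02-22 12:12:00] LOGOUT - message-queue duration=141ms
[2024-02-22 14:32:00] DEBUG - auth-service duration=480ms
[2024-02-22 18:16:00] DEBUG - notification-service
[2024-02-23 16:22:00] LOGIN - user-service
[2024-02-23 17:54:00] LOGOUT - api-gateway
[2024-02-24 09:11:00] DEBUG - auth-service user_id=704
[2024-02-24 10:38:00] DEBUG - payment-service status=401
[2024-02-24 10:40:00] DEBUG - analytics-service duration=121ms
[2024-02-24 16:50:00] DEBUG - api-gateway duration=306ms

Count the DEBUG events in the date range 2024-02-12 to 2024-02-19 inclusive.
9

To filter by date range:

1. Date range: 2024-02-12 through 2024-02-19, both dates inclusive
2. Filter for DEBUG events whose date falls in this range
3. Count matching events: 9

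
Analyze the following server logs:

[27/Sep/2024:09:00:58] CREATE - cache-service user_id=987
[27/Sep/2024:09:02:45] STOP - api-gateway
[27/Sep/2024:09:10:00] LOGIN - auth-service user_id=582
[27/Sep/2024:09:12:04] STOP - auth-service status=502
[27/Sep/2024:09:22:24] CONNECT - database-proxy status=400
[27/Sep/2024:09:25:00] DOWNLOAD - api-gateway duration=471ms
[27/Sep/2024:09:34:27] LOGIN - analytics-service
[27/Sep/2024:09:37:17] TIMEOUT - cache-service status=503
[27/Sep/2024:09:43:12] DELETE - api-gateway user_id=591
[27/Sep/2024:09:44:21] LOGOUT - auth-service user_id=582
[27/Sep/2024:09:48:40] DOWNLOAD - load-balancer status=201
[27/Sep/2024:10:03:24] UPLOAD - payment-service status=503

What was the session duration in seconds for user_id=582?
2061

To calculate session duration:

1. Find LOGIN event for user_id=582: 27/Sep/2024:09:10:00
2. Find LOGOUT event for user_id=582: 27/Sep/2024:09:44:21
3. Session duration: 27/Sep/2024:09:44:21 - 27/Sep/2024:09:10:00 = 2061 seconds (34 minutes)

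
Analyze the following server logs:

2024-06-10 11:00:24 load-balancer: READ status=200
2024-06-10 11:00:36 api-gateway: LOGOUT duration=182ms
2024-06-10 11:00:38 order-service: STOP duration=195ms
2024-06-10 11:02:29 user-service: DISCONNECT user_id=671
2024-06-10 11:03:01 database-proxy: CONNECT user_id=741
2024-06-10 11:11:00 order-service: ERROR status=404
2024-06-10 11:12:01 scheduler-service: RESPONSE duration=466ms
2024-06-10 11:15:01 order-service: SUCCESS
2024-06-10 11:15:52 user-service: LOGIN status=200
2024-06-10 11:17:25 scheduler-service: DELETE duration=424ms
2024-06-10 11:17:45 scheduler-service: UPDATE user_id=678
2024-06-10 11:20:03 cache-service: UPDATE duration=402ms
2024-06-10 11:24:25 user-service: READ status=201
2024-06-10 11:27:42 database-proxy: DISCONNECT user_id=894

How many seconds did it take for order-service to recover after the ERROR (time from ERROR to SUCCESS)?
241

To calculate recovery time:

1. Find ERROR event for order-service: 2024-06-10 11:11:00
2. Find next SUCCESS event for order-service: 2024-06-10 11:15:01
3. Recovery time: 2024-06-10 11:15:01 - 2024-06-10 11:11:00 = 241 seconds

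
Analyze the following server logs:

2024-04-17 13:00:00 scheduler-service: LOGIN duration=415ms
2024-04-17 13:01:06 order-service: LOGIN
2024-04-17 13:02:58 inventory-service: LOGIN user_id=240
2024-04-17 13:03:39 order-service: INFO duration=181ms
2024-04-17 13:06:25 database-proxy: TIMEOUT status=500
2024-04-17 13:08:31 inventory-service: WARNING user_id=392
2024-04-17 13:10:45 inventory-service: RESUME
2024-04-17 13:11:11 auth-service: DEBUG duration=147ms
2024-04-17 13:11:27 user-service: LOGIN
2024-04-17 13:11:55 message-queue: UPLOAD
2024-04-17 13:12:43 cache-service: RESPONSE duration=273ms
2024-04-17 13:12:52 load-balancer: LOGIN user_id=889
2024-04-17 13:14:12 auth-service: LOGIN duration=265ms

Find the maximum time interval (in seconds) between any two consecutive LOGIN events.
509

To find the longest gap:

1. Extract all LOGIN events in chronological order
2. Calculate time differences between consecutive events
3. Find the maximum difference
4. Longest gap: 509 seconds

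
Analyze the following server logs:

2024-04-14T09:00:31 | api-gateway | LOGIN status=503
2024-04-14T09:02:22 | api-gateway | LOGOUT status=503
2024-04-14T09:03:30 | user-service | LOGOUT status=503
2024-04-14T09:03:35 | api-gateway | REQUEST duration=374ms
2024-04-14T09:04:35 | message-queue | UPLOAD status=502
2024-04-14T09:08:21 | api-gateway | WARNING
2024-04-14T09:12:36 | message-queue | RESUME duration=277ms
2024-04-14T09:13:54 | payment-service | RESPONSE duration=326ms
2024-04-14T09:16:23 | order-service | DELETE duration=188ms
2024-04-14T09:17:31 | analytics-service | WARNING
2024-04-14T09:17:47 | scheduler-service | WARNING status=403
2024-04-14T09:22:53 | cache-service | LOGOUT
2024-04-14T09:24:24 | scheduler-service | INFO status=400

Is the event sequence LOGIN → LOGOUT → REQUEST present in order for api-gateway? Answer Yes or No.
Yes

To verify sequence order:

1. Find all events in sequence LOGIN → LOGOUT → REQUEST for api-gateway
2. Extract their timestamps
3. Check if timestamps are in ascending order
4. Result: Yes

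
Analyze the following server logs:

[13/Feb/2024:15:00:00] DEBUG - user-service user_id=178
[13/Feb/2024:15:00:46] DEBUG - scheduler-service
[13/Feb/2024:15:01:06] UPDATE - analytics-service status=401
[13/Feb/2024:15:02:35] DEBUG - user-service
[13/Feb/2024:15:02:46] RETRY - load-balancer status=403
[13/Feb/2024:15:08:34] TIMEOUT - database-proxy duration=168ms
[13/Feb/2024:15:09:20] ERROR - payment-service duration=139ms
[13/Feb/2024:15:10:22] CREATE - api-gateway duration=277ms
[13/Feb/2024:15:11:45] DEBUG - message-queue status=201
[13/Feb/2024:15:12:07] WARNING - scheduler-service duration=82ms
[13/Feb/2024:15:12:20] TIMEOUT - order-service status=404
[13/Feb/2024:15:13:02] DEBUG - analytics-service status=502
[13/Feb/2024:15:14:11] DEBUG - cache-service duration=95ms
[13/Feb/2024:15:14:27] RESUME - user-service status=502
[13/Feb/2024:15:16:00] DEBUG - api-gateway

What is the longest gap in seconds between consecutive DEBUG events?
550

To find the longest gap:

1. Extract all DEBUG events in chronological order
2. Calculate time differences between consecutive events
3. Find the maximum difference
4. Longest gap: 550 seconds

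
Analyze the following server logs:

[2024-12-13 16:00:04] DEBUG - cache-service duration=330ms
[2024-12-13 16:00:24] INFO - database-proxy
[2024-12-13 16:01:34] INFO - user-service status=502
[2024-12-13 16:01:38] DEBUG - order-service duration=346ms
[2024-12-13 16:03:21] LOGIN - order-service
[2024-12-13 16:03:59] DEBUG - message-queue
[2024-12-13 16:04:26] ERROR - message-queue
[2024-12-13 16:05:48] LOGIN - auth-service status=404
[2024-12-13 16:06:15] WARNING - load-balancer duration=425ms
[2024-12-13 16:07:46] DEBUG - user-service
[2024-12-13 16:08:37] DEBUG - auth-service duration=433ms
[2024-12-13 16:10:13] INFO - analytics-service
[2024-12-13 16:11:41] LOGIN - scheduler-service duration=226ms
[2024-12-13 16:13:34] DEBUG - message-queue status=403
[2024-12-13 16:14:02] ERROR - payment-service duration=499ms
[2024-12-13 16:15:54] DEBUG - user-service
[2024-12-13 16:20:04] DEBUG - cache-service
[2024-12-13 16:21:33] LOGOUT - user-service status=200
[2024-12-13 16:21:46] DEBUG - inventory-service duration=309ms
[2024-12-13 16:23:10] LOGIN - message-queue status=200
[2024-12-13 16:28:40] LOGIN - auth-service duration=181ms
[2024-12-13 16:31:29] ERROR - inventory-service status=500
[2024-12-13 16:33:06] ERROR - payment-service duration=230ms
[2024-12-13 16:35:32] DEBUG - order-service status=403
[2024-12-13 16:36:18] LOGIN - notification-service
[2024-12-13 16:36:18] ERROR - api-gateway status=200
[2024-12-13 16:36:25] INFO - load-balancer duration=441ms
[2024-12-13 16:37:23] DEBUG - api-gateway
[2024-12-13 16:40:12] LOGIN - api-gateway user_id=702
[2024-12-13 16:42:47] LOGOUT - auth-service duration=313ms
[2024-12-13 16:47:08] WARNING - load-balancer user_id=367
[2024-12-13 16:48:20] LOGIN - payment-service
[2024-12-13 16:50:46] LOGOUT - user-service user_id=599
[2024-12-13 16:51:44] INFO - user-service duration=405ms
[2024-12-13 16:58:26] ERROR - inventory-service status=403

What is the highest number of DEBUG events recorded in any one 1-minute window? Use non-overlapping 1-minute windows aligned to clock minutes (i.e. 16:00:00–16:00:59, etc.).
1

To find the burst window:

1. Divide the log period into non-overlapping 1-minute windows starting at 16:00
2. Count DEBUG events in each window
3. Find the window with maximum count
4. Maximum events in a window: 1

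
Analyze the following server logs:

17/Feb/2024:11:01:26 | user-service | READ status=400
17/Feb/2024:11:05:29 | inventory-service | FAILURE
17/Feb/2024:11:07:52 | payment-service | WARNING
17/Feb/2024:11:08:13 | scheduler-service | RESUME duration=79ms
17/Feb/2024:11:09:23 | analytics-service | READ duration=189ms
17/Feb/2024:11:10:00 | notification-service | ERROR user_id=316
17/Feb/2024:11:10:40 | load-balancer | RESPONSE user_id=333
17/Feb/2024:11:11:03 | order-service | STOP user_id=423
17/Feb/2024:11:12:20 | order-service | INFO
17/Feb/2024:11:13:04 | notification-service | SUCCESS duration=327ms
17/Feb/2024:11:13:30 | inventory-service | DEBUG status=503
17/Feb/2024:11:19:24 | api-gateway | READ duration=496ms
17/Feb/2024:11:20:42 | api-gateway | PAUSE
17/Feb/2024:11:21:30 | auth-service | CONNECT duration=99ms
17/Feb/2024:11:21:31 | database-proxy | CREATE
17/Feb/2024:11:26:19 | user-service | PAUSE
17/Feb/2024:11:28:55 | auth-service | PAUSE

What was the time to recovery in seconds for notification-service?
184

To calculate recovery time:

1. Find ERROR event for notification-service: 17/Feb/2024:11:10:00
2. Find next SUCCESS event for notification-service: 17/Feb/2024:11:13:04
3. Recovery time: 17/Feb/2024:11:13:04 - 17/Feb/2024:11:10:00 = 184 seconds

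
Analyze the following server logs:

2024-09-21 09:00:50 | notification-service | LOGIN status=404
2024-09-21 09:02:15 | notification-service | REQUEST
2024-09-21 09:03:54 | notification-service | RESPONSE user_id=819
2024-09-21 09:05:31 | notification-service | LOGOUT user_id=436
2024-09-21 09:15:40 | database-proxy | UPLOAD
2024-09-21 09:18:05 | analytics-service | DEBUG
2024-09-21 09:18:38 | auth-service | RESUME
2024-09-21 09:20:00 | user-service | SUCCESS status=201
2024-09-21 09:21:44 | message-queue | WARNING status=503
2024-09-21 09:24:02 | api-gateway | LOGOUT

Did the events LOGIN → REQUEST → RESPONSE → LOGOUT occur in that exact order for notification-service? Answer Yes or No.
Yes

To verify sequence order:

1. Find all events in sequence LOGIN → REQUEST → RESPONSE → LOGOUT for notification-service
2. Extract their timestamps
3. Check if timestamps are in ascending order
4. Result: Yes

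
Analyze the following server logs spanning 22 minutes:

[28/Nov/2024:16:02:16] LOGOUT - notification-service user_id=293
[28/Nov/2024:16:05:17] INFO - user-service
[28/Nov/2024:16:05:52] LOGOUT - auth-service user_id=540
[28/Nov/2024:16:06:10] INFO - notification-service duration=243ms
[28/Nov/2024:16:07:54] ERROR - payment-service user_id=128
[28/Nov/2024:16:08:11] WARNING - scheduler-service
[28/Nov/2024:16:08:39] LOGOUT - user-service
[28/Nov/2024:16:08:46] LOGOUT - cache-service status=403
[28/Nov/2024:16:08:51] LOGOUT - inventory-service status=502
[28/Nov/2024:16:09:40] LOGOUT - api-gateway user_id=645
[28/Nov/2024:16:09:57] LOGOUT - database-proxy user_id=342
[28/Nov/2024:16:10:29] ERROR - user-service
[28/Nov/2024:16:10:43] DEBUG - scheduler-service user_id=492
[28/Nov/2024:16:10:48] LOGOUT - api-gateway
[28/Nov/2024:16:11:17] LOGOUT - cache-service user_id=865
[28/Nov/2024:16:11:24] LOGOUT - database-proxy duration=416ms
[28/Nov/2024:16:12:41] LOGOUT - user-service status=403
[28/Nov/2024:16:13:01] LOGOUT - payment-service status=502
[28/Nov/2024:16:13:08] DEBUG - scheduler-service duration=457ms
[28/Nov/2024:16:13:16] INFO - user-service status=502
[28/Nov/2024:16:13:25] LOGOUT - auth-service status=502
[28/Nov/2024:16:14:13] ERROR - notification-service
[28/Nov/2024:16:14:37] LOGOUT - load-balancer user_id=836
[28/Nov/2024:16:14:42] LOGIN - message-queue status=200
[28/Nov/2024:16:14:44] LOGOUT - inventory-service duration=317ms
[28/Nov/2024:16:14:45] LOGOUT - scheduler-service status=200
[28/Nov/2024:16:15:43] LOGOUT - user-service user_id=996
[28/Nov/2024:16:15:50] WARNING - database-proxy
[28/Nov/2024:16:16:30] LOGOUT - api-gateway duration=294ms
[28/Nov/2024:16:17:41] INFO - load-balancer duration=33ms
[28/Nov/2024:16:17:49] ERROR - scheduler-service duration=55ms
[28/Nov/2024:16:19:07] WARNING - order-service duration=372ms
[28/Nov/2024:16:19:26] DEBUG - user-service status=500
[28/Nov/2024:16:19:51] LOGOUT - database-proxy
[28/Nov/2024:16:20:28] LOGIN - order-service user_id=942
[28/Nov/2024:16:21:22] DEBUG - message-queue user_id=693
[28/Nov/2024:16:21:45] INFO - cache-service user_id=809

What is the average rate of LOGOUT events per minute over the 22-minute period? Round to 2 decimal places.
0.86

To calculate the rate:

1. Count total LOGOUT events: 19
2. Total time period: 22 minutes
3. Rate = 19 / 22 = 0.86 events per minute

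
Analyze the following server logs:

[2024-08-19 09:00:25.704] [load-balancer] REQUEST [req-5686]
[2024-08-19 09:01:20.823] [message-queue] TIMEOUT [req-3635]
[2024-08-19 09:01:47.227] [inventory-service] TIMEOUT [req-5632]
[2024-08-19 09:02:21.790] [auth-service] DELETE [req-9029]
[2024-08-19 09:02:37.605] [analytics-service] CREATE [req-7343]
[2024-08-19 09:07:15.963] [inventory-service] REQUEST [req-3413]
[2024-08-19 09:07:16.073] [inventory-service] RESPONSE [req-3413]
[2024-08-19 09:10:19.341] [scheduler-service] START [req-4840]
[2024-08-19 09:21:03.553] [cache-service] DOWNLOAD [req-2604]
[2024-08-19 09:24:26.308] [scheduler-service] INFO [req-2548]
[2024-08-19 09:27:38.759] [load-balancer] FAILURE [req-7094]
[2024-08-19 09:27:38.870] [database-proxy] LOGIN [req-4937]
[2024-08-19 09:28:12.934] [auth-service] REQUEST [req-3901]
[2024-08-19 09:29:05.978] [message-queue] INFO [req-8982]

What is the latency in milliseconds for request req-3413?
110

To calculate latency:

1. Find REQUEST with id req-3413: 2024-08-19 09:07:15.963
2. Find RESPONSE with id req-3413: 2024-08-19 09:07:16.073
3. Latency: 2024-08-19 09:07:16.073 - 2024-08-19 09:07:15.963 = 110ms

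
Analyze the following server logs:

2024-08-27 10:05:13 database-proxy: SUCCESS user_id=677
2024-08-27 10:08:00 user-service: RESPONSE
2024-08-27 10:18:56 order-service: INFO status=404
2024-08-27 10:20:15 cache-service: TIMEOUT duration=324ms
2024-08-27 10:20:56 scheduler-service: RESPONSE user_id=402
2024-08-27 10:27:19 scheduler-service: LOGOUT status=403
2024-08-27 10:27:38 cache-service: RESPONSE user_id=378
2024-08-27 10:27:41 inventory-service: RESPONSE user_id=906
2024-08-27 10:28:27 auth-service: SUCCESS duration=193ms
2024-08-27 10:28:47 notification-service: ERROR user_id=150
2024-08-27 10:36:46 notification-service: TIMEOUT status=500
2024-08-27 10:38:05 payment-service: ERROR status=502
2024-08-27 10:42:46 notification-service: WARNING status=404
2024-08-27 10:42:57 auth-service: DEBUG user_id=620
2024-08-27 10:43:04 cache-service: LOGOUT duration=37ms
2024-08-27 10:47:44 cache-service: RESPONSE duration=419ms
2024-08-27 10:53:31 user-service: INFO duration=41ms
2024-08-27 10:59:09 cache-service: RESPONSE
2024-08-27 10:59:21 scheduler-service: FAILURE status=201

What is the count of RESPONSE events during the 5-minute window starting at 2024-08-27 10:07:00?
1

To count events in the time window:

1. Window boundaries: 2024-08-27 10:07:00 to 2024-08-27 10:12:00
2. Filter for RESPONSE events within this window
3. Count matching events: 1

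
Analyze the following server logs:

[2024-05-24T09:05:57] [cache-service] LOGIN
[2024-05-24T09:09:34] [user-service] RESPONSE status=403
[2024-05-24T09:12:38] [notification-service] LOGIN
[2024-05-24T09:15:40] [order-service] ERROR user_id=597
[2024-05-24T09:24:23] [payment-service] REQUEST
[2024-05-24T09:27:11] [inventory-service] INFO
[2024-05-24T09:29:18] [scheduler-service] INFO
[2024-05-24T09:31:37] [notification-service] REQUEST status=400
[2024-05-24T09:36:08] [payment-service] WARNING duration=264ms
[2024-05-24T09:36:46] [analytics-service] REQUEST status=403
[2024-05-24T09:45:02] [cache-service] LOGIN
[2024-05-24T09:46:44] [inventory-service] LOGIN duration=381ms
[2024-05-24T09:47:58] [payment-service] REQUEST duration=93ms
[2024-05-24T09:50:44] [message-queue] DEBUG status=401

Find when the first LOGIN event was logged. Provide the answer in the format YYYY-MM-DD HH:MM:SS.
2024-05-24 09:05:57

To find the first event:

1. Filter for all LOGIN events
2. Sort by timestamp
3. Select the first one
4. Timestamp: 2024-05-24 09:05:57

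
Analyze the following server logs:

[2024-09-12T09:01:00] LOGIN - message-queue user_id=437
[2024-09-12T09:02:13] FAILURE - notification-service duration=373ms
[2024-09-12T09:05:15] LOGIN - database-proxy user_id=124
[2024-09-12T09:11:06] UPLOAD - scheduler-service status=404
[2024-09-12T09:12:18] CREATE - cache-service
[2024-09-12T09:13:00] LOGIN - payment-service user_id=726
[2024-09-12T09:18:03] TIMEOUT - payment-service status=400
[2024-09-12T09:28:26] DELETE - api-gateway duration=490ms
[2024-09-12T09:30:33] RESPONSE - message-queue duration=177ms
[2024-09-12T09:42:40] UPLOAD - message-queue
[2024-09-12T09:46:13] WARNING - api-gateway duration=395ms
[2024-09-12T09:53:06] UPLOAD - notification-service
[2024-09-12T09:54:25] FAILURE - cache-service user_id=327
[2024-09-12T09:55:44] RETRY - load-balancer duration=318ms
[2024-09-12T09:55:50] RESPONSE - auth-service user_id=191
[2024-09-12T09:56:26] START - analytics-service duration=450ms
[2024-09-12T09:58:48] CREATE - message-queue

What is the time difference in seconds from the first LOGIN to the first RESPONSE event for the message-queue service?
1773

To find the time between events:

1. Locate the first LOGIN event for message-queue: 2024-09-12T09:01:00
2. Locate the first RESPONSE event for message-queue: 2024-09-12T09:30:33
3. Calculate the difference: 2024-09-12T09:30:33 - 2024-09-12T09:01:00 = 1773 seconds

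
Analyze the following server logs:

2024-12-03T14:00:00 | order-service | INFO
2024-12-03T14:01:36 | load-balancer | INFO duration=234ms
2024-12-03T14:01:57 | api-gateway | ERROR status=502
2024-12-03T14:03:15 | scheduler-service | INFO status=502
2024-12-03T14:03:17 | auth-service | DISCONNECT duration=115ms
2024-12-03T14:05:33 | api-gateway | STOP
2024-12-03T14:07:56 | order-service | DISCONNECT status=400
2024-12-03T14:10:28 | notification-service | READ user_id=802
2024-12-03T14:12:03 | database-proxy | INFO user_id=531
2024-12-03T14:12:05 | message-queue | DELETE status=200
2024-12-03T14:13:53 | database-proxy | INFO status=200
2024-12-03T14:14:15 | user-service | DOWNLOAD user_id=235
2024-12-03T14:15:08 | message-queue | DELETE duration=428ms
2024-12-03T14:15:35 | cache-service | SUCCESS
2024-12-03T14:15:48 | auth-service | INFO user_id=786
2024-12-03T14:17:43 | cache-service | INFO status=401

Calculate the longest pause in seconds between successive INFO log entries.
528

To find the longest gap:

1. Extract all INFO events in chronological order
2. Calculate time differences between consecutive events
3. Find the maximum difference
4. Longest gap: 528 seconds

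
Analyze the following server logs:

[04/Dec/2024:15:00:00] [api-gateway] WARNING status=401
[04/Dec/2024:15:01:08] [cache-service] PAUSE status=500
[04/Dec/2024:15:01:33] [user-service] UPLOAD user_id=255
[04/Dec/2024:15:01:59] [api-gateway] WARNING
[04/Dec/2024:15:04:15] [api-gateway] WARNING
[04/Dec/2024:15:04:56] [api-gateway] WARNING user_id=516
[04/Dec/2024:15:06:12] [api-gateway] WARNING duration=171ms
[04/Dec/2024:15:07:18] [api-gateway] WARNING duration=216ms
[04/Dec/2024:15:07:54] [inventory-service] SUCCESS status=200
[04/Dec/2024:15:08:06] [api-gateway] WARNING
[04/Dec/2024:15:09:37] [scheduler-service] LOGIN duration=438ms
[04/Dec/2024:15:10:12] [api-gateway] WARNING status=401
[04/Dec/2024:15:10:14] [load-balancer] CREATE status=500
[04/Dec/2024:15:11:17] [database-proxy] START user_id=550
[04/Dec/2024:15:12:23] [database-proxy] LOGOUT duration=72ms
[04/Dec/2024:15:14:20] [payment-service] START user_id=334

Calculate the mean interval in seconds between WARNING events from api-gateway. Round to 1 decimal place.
87.4

To calculate average interval:

1. Find all WARNING events for api-gateway in order
2. Calculate time gaps between consecutive events
3. Compute mean of gaps: 612 / 7 = 87.4 seconds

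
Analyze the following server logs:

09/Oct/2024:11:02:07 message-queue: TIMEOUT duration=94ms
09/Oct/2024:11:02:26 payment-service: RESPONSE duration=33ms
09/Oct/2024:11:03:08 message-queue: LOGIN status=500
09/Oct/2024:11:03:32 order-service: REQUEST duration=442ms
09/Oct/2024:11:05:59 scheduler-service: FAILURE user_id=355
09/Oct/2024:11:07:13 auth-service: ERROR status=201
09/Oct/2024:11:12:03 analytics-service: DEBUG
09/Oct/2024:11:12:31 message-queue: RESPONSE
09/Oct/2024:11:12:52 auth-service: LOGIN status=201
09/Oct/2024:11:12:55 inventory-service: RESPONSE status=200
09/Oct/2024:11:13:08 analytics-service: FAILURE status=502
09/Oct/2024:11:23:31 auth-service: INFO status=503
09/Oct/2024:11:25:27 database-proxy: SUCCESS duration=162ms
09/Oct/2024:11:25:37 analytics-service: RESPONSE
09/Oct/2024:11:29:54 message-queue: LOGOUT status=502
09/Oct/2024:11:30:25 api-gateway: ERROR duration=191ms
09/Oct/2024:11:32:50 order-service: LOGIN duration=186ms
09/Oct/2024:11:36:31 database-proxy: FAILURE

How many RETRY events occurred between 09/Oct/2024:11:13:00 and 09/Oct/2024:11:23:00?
0

To count events in the time window:

1. Window boundaries: 09/Oct/2024:11:13:00 to 09/Oct/2024:11:23:00
2. Filter for RETRY events within this window
3. Count matching events: 0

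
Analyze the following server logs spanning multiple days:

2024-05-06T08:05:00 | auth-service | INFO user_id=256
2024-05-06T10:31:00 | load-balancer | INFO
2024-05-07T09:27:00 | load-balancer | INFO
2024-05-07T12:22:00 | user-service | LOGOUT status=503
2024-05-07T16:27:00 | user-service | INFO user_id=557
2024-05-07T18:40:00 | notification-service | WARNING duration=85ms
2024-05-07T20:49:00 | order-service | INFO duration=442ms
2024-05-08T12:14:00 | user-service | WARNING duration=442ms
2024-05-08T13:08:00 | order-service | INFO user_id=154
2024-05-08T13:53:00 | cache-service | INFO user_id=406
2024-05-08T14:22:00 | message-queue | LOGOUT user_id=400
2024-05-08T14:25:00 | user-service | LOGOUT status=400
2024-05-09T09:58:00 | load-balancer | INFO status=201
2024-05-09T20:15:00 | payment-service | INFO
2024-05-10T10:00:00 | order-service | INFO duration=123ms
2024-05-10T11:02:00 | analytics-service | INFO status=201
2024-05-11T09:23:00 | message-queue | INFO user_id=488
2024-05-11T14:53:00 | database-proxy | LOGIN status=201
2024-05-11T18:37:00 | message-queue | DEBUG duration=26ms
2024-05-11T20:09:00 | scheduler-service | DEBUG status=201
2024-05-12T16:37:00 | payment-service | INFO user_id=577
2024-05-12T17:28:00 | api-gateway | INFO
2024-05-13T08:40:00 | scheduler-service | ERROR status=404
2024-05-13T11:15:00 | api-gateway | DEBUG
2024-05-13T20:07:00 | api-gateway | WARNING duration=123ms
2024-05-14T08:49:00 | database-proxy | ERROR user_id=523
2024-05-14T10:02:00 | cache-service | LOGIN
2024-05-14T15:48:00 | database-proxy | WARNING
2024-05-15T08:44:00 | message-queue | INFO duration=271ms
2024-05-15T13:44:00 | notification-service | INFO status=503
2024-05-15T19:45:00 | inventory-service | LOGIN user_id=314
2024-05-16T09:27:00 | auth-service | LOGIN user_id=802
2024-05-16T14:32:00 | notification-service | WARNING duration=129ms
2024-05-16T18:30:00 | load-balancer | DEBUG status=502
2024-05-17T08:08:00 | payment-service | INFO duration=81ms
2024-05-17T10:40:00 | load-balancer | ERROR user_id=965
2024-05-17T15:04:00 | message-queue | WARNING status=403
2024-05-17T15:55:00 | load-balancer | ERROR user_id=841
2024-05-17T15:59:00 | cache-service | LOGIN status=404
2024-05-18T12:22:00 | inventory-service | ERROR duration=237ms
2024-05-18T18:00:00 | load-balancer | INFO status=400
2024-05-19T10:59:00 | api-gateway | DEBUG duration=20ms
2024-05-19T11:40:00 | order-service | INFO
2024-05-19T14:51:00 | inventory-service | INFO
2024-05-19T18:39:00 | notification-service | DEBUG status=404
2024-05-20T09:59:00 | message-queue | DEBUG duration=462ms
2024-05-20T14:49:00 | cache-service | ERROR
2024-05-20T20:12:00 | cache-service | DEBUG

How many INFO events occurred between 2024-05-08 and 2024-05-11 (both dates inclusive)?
7

To filter by date range:

1. Date range: 2024-05-08 through 2024-05-11, both dates inclusive
2. Filter for INFO events whose date falls in this range
3. Count matching events: 7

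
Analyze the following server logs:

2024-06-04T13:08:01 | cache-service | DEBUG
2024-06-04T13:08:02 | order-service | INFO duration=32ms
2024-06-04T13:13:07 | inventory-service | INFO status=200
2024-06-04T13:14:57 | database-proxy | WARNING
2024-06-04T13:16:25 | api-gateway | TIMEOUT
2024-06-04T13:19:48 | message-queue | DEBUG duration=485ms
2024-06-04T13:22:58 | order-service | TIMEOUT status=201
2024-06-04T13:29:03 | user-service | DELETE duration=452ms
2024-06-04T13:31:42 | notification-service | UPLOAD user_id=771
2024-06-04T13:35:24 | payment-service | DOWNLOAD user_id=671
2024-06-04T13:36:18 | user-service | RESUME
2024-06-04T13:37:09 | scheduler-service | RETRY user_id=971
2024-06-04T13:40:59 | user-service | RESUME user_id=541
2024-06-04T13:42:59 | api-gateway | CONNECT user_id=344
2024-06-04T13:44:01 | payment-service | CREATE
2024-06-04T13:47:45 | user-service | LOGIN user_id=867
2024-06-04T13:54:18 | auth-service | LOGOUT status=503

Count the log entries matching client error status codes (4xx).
0

To find matching entries:

1. Pattern to match: client error status codes (4xx)
2. Scan each log entry for the pattern
3. Count matches: 0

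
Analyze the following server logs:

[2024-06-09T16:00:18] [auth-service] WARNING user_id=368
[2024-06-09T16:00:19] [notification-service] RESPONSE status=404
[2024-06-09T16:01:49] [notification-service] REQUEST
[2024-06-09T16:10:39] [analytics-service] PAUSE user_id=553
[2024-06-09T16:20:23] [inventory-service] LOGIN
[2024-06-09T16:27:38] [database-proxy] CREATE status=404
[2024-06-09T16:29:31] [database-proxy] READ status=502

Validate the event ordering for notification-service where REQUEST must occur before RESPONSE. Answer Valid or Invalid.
Invalid

To validate ordering:

1. Required order: REQUEST → RESPONSE
2. Rule: REQUEST must occur before RESPONSE
3. Check actual order of events for notification-service
4. Result: Invalid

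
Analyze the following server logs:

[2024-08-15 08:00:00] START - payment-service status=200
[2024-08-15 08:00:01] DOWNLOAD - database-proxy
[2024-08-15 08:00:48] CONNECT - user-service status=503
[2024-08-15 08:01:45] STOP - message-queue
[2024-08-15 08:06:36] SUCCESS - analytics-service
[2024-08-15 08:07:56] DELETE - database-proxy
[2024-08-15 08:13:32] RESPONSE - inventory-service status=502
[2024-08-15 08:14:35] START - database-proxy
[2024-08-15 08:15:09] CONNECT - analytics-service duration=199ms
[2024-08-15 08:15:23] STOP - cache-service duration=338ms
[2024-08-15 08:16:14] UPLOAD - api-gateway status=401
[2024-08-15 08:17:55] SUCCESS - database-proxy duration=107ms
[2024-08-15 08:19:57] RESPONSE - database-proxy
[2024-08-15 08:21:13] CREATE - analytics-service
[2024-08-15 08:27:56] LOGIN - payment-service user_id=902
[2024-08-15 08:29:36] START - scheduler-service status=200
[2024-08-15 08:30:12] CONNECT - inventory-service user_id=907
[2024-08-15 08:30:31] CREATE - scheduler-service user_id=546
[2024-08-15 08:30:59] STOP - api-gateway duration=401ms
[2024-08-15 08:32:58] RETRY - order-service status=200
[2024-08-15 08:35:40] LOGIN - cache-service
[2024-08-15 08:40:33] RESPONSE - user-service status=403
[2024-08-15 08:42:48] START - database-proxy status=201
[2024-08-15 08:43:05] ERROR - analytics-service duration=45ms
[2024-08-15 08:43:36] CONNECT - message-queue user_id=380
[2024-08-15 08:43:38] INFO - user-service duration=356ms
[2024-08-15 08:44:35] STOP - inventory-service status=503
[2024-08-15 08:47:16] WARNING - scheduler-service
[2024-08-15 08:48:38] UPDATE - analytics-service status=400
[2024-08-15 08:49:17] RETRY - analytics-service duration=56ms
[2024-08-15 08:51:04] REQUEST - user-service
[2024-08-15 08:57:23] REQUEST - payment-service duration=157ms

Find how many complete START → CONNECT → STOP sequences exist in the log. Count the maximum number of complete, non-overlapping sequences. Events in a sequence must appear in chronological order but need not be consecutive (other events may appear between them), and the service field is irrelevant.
4

To count sequences:

1. Look for pattern: START → CONNECT → STOP
2. Greedily scan the log in chronological order, matching each sequence element in turn (ignoring service)
3. Each time the full pattern completes, increment the count and restart matching from the next event
4. Complete non-overlapping sequences found: 4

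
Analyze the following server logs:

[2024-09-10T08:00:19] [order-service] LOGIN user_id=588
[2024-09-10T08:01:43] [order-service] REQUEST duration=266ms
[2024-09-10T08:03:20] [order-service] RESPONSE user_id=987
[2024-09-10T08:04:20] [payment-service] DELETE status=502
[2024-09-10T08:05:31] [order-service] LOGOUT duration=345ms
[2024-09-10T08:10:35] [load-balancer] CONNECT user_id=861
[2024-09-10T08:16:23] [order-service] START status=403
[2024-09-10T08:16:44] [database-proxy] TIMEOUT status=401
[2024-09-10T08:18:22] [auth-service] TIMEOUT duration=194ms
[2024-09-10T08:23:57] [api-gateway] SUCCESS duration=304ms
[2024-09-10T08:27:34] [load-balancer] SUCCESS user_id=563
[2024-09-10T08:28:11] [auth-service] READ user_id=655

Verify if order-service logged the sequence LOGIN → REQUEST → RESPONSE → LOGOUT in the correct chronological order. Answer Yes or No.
Yes

To verify sequence order:

1. Find all events in sequence LOGIN → REQUEST → RESPONSE → LOGOUT for order-service
2. Extract their timestamps
3. Check if timestamps are in ascending order
4. Result: Yes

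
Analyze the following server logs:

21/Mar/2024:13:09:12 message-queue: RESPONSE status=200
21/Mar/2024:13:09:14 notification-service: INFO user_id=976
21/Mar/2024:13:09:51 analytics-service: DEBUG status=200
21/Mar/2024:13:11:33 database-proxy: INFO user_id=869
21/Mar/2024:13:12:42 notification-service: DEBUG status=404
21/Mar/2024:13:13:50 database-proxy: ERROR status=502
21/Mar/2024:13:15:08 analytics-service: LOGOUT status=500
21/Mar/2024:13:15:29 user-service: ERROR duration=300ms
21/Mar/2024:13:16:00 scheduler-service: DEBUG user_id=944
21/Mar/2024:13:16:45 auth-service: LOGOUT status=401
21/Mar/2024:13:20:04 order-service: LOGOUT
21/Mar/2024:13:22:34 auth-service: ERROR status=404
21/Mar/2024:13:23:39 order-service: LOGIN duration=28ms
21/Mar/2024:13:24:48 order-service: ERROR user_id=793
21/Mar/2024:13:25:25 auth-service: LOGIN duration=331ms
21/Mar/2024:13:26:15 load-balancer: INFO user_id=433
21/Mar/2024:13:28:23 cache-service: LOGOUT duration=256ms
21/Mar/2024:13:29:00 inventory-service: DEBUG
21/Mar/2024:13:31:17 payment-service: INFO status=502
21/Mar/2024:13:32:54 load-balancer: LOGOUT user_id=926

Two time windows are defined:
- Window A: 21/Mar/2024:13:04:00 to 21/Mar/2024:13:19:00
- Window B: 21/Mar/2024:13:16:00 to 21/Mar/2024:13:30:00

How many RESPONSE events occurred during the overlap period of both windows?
0

To find overlap events:

1. Window A: 21/Mar/2024:13:04:00 to 21/Mar/2024:13:19:00
2. Window B: 21/Mar/2024:13:16:00 to 21/Mar/2024:13:30:00
3. Overlap period: 21/Mar/2024:13:16:00 to 21/Mar/2024:13:19:00
4. Count RESPONSE events in overlap: 0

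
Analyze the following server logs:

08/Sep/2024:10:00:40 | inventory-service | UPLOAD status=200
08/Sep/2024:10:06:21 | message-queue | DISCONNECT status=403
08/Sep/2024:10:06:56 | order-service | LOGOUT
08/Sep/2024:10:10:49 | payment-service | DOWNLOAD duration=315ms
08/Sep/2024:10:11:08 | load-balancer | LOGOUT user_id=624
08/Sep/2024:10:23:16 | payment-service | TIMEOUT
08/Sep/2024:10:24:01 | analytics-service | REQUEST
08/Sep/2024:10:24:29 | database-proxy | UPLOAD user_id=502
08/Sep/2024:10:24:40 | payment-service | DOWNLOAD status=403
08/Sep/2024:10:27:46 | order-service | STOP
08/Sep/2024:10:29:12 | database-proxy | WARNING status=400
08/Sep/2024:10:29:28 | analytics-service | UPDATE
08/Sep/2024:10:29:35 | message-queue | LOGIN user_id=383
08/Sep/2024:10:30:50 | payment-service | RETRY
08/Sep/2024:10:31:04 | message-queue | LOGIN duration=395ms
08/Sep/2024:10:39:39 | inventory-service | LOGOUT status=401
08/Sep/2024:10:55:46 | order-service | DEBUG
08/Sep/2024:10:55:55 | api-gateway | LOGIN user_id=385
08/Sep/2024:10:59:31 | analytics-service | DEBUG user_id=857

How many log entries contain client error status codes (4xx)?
4

To find matching entries:

1. Pattern to match: client error status codes (4xx)
2. Scan each log entry for the pattern
3. Count matches: 4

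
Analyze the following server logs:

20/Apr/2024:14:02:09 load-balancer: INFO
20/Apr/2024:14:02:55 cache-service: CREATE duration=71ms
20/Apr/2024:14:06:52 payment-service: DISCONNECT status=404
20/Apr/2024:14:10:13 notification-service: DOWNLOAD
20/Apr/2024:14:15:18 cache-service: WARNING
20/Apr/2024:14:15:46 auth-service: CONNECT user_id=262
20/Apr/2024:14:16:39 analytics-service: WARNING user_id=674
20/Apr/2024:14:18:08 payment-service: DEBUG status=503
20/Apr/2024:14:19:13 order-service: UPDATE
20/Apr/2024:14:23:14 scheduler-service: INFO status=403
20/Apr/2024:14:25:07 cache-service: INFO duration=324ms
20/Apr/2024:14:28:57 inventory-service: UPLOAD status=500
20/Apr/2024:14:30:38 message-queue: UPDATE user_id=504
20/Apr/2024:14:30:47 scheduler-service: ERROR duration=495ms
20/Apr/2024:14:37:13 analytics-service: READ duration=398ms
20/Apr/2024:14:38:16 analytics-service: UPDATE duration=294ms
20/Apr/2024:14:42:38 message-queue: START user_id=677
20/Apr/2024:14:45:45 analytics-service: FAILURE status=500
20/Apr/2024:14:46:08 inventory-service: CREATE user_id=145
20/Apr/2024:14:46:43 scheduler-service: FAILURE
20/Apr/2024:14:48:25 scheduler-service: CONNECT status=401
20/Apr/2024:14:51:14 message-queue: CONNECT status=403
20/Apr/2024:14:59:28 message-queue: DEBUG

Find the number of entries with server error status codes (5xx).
3

To find matching entries:

1. Pattern to match: server error status codes (5xx)
2. Scan each log entry for the pattern
3. Count matches: 3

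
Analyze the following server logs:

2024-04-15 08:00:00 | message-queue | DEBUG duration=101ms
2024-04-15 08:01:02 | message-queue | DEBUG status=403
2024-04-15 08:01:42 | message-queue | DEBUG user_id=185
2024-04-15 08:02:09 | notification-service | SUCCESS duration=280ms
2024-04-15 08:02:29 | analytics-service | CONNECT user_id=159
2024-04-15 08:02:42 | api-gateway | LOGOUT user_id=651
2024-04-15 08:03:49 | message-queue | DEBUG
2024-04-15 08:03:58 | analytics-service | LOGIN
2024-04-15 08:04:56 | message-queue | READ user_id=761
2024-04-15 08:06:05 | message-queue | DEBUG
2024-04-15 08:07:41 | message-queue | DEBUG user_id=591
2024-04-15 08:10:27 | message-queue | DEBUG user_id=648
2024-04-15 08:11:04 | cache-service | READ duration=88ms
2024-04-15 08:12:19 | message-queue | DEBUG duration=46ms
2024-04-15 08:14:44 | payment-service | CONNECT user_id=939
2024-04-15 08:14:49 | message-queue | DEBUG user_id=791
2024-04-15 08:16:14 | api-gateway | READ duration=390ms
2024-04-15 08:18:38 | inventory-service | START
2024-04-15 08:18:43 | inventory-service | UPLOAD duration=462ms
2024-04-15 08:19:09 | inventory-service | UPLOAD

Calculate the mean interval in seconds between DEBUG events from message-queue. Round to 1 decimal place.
111.1

To calculate average interval:

1. Find all DEBUG events for message-queue in order
2. Calculate time gaps between consecutive events
3. Compute mean of gaps: 889 / 8 = 111.1 seconds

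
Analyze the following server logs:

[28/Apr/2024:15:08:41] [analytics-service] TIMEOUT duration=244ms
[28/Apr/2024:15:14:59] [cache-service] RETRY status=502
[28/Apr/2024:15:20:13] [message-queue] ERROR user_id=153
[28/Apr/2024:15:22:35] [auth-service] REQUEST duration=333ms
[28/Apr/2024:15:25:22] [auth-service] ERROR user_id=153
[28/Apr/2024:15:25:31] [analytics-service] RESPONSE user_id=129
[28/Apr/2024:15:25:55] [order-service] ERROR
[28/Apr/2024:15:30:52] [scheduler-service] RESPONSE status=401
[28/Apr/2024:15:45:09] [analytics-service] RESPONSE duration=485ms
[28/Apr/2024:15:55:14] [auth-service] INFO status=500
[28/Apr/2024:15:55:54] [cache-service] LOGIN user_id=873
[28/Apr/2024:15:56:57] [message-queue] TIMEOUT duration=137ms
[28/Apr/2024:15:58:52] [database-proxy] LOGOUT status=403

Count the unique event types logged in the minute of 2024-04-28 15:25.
2

To count unique event types:

1. Filter events in the minute starting at 2024-04-28 15:25
2. Extract event types from matching entries
3. Count unique types: 2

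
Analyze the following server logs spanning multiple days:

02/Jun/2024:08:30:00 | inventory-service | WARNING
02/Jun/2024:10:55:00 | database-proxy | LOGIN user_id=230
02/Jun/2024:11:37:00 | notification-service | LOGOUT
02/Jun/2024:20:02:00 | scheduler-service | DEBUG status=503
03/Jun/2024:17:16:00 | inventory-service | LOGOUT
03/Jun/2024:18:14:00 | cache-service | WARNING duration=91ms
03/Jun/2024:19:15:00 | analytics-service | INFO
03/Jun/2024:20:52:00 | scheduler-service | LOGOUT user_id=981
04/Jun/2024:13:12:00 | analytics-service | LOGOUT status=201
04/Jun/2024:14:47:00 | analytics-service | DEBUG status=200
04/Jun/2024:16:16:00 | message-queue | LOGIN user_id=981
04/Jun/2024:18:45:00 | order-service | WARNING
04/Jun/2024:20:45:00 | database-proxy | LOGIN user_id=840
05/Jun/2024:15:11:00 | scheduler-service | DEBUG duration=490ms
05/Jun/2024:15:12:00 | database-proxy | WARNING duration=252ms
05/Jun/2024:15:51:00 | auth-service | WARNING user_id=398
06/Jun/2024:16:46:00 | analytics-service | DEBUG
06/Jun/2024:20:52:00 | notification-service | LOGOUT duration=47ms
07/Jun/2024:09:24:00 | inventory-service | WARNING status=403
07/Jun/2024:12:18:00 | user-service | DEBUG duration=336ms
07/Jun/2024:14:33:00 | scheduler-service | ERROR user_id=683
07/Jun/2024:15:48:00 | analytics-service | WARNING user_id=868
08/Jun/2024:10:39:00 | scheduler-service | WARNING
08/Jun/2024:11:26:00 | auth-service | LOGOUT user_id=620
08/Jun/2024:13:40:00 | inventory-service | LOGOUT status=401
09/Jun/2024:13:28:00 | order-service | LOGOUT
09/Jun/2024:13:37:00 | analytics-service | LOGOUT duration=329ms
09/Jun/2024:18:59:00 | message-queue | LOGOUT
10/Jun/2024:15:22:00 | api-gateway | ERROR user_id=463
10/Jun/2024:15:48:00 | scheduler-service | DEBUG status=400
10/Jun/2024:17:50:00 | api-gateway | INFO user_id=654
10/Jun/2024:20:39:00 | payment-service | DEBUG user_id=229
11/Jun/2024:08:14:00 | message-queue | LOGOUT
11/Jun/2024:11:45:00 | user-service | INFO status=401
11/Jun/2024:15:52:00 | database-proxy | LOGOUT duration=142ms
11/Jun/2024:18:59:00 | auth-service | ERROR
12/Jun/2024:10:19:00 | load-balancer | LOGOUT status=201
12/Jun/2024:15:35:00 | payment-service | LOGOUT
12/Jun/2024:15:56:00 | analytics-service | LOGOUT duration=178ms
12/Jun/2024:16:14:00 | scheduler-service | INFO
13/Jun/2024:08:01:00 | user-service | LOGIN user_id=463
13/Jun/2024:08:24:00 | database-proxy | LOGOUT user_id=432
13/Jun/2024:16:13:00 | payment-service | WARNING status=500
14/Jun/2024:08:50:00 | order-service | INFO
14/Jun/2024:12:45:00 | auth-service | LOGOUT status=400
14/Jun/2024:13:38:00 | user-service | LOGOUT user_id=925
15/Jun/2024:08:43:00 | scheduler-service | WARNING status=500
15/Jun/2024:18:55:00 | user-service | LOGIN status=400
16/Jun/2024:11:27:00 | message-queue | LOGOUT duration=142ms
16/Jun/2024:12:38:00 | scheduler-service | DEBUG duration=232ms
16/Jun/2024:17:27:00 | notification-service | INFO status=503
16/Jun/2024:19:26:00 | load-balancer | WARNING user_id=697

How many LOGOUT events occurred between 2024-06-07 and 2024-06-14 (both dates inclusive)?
13

To filter by date range:

1. Date range: 2024-06-07 through 2024-06-14, both dates inclusive
2. Filter for LOGOUT events whose date falls in this range
3. Count matching events: 13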